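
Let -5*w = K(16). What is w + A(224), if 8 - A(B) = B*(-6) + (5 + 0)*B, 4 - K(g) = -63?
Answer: 1093/5 ≈ 218.60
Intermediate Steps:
K(g) = 67 (K(g) = 4 - 1*(-63) = 4 + 63 = 67)
w = -67/5 (w = -⅕*67 = -67/5 ≈ -13.400)
A(B) = 8 + B (A(B) = 8 - (B*(-6) + (5 + 0)*B) = 8 - (-6*B + 5*B) = 8 - (-1)*B = 8 + B)
w + A(224) = -67/5 + (8 + 224) = -67/5 + 232 = 1093/5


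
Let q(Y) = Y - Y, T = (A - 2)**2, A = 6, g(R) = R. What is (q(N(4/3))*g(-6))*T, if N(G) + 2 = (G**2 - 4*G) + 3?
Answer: 0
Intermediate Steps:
N(G) = 1 + G**2 - 4*G (N(G) = -2 + ((G**2 - 4*G) + 3) = -2 + (3 + G**2 - 4*G) = 1 + G**2 - 4*G)
T = 16 (T = (6 - 2)**2 = 4**2 = 16)
q(Y) = 0
(q(N(4/3))*g(-6))*T = (0*(-6))*16 = 0*16 = 0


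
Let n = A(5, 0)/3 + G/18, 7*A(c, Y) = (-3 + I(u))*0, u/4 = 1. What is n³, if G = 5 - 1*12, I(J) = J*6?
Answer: -343/5832 ≈ -0.058813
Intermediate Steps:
u = 4 (u = 4*1 = 4)
I(J) = 6*J
G = -7 (G = 5 - 12 = -7)
A(c, Y) = 0 (A(c, Y) = ((-3 + 6*4)*0)/7 = ((-3 + 24)*0)/7 = (21*0)/7 = (⅐)*0 = 0)
n = -7/18 (n = 0/3 - 7/18 = 0*(⅓) - 7*1/18 = 0 - 7/18 = -7/18 ≈ -0.38889)
n³ = (-7/18)³ = -343/5832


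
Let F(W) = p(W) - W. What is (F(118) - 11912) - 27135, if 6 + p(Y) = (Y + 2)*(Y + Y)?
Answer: -10851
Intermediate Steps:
p(Y) = -6 + 2*Y*(2 + Y) (p(Y) = -6 + (Y + 2)*(Y + Y) = -6 + (2 + Y)*(2*Y) = -6 + 2*Y*(2 + Y))
F(W) = -6 + 2*W**2 + 3*W (F(W) = (-6 + 2*W**2 + 4*W) - W = -6 + 2*W**2 + 3*W)
(F(118) - 11912) - 27135 = ((-6 + 2*118**2 + 3*118) - 11912) - 27135 = ((-6 + 2*13924 + 354) - 11912) - 27135 = ((-6 + 27848 + 354) - 11912) - 27135 = (28196 - 11912) - 27135 = 16284 - 27135 = -10851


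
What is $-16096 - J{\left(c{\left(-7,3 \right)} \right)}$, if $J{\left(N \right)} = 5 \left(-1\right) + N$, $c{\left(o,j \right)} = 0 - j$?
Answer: $-16088$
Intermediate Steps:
$c{\left(o,j \right)} = - j$
$J{\left(N \right)} = -5 + N$
$-16096 - J{\left(c{\left(-7,3 \right)} \right)} = -16096 - \left(-5 - 3\right) = -16096 - -8 = -16096 + 8 = -16088$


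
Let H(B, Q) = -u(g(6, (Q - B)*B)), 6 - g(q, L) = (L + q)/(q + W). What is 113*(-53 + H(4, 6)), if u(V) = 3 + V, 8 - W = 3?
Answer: -75484/11 ≈ -6862.2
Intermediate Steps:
W = 5 (W = 8 - 1*3 = 8 - 3 = 5)
g(q, L) = 6 - (L + q)/(5 + q) (g(q, L) = 6 - (L + q)/(q + 5) = 6 - (L + q)/(5 + q))
H(B, Q) = -93/11 + B*(Q - B)/11 (H(B, Q) = -(3 + (30 - (Q - B)*B + 5*6)/(5 + 6)) = -(3 + (30 - B*(Q - B) + 30)/11) = -(3 + (60 - B*(Q - B))/11) = -(3 + (60/11 - B*(Q - B)/11)) = -(93/11 - B*(Q - B)/11) = -93/11 + B*(Q - B)/11)
113*(-53 + H(4, 6)) = 113*(-53 + (-93/11 - 1/11*4*(4 - 1*6))) = 113*(-53 + (-93/11 - 1/11*4*(4 - 6))) = 113*(-53 + (-93/11 - 1/11*4*(-2))) = 113*(-53 + (-93/11 + 8/11)) = 113*(-53 - 85/11) = 113*(-668/11) = -75484/11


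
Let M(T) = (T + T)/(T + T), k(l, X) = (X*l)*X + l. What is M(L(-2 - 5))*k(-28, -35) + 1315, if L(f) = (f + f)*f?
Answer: -33013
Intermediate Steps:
L(f) = 2*f**2 (L(f) = (2*f)*f = 2*f**2)
k(l, X) = l + l*X**2 (k(l, X) = l*X**2 + l = l + l*X**2)
M(T) = 1 (M(T) = (2*T)/((2*T)) = (2*T)*(1/(2*T)) = 1)
M(L(-2 - 5))*k(-28, -35) + 1315 = 1*(-28*(1 + (-35)**2)) + 1315 = 1*(-28*(1 + 1225)) + 1315 = 1*(-28*1226) + 1315 = 1*(-34328) + 1315 = -34328 + 1315 = -33013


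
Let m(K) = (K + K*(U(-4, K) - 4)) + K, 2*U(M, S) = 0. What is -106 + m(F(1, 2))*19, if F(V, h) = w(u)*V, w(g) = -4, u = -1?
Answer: 46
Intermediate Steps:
U(M, S) = 0 (U(M, S) = (½)*0 = 0)
F(V, h) = -4*V
m(K) = -2*K (m(K) = (K + K*(0 - 4)) + K = (K + K*(-4)) + K = (K - 4*K) + K = -3*K + K = -2*K)
-106 + m(F(1, 2))*19 = -106 - (-8)*19 = -106 - 2*(-4)*19 = -106 + 8*19 = -106 + 152 = 46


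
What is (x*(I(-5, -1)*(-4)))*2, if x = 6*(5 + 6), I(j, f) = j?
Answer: 2640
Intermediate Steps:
x = 66 (x = 6*11 = 66)
(x*(I(-5, -1)*(-4)))*2 = (66*(-5*(-4)))*2 = (66*20)*2 = 1320*2 = 2640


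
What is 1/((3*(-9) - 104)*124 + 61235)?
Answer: 1/44991 ≈ 2.2227e-5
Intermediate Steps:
1/((3*(-9) - 104)*124 + 61235) = 1/((-27 - 104)*124 + 61235) = 1/(-131*124 + 61235) = 1/(-16244 + 61235) = 1/44991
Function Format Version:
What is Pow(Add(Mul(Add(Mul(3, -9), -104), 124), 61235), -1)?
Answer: Rational(1, 44991) ≈ 2.2227e-5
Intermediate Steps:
Pow(Add(Mul(Add(Mul(3, -9), -104), 124), 61235), -1) = Pow(Add(Mul(Add(-27, -104), 124), 61235), -1) = Pow(Add(Mul(-131, 124), 61235), -1) = Pow(Add(-16244, 61235), -1) = Pow(44991, -1) = Rational(1, 44991)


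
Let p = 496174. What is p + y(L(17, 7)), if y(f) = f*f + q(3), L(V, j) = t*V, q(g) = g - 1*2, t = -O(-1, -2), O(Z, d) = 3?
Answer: 498776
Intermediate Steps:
t = -3 (t = -1*3 = -3)
q(g) = -2 + g (q(g) = g - 2 = -2 + g)
L(V, j) = -3*V
y(f) = 1 + f² (y(f) = f*f + (-2 + 3) = f² + 1 = 1 + f²)
p + y(L(17, 7)) = 496174 + (1 + (-3*17)²) = 496174 + (1 + (-51)²) = 496174 + (1 + 2601) = 496174 + 2602 = 498776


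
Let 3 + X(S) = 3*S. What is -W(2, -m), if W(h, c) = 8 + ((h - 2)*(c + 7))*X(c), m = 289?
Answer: -8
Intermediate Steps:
X(S) = -3 + 3*S
W(h, c) = 8 + (-3 + 3*c)*(-2 + h)*(7 + c) (W(h, c) = 8 + ((h - 2)*(c + 7))*(-3 + 3*c) = 8 + ((-2 + h)*(7 + c))*(-3 + 3*c) = 8 + (-3 + 3*c)*(-2 + h)*(7 + c))
-W(2, -m) = -(50 - (-36)*289 - 21*2 - 6*(-1*289)**2 + 3*2*(-1*289)**2 + 18*(-1*289)*2) = -(50 - 36*(-289) - 42 - 6*(-289)**2 + 3*2*(-289)**2 + 18*(-289)*2) = -(50 + 10404 - 42 - 6*83521 + 3*2*83521 - 10404) = -(50 + 10404 - 42 - 501126 + 501126 - 10404) = -1*8 = -8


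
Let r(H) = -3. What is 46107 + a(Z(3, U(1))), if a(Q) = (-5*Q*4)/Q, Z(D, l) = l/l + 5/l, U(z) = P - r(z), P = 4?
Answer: 46087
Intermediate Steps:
U(z) = 7 (U(z) = 4 - 1*(-3) = 4 + 3 = 7)
Z(D, l) = 1 + 5/l
a(Q) = -20 (a(Q) = (-20*Q)/Q = -20)
46107 + a(Z(3, U(1))) = 46107 - 20 = 46087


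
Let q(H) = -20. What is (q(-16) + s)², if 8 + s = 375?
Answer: 120409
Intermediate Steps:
s = 367 (s = -8 + 375 = 367)
(q(-16) + s)² = (-20 + 367)² = 347² = 120409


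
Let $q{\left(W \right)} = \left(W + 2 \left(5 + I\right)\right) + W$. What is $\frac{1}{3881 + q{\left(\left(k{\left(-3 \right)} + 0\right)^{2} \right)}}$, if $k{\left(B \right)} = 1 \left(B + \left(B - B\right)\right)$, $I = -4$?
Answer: $\frac{1}{3901} \approx 0.00025634$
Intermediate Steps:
$k{\left(B \right)} = B$ ($k{\left(B \right)} = 1 \left(B + 0\right) = 1 B = B$)
$q{\left(W \right)} = 2 + 2 W$ ($q{\left(W \right)} = \left(W + 2 \left(5 - 4\right)\right) + W = \left(W + 2 \cdot 1\right) + W = \left(W + 2\right) + W = \left(2 + W\right) + W = 2 + 2 W$)
$\frac{1}{3881 + q{\left(\left(k{\left(-3 \right)} + 0\right)^{2} \right)}} = \frac{1}{3881 + \left(2 + 2 \left(-3 + 0\right)^{2}\right)} = \frac{1}{3881 + \left(2 + 2 \left(-3\right)^{2}\right)} = \frac{1}{3881 + \left(2 + 2 \cdot 9\right)} = \frac{1}{3881 + \left(2 + 18\right)} = \frac{1}{3881 + 20} = \frac{1}{3901}$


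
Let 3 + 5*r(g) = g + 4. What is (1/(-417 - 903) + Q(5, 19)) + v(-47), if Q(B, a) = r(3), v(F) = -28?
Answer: -7181/264 ≈ -27.201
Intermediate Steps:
r(g) = ⅕ + g/5 (r(g) = -⅗ + (g + 4)/5 = -⅗ + (4 + g)/5 = -⅗ + (⅘ + g/5) = ⅕ + g/5)
Q(B, a) = ⅘ (Q(B, a) = ⅕ + (⅕)*3 = ⅕ + ⅗ = ⅘)
(1/(-417 - 903) + Q(5, 19)) + v(-47) = (1/(-417 - 903) + ⅘) - 28 = (1/(-1320) + ⅘) - 28 = (-1/1320 + ⅘) - 28 = 211/264 - 28 = -7181/264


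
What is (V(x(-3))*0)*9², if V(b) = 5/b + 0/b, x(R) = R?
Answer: 0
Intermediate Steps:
V(b) = 5/b (V(b) = 5/b + 0 = 5/b)
(V(x(-3))*0)*9² = ((5/(-3))*0)*9² = ((5*(-⅓))*0)*81 = -5/3*0*81 = 0*81 = 0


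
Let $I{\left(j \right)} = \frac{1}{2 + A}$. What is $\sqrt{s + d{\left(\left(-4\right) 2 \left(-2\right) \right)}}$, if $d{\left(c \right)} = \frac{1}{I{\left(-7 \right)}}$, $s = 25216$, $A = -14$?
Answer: $2 \sqrt{6301} \approx 158.76$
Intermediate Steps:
$I{\left(j \right)} = - \frac{1}{12}$ ($I{\left(j \right)} = \frac{1}{2 - 14} = \frac{1}{-12} = - \frac{1}{12}$)
$d{\left(c \right)} = -12$ ($d{\left(c \right)} = \frac{1}{- \frac{1}{12}} = -12$)
$\sqrt{s + d{\left(\left(-4\right) 2 \left(-2\right) \right)}} = \sqrt{25216 - 12} = \sqrt{25204} = 2 \sqrt{6301}$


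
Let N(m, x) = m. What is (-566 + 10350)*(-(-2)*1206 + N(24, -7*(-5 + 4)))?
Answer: 23833824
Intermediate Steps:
(-566 + 10350)*(-(-2)*1206 + N(24, -7*(-5 + 4))) = (-566 + 10350)*(-(-2)*1206 + 24) = 9784*(-2*(-1206) + 24) = 9784*(2412 + 24) = 9784*2436 = 23833824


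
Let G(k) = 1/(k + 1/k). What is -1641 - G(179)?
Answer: -52581101/32042 ≈ -1641.0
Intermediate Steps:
-1641 - G(179) = -1641 - 179/(1 + 179²) = -1641 - 179/(1 + 32041) = -1641 - 179/32042 = -52581101/32042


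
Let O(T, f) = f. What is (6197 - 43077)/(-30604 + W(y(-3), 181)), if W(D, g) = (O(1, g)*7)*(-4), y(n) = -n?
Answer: 4610/4459 ≈ 1.0339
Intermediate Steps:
W(D, g) = -28*g (W(D, g) = (g*7)*(-4) = (7*g)*(-4) = -28*g)
(6197 - 43077)/(-30604 + W(y(-3), 181)) = (6197 - 43077)/(-30604 - 28*181) = -36880/(-30604 - 5068) = -36880/(-35672) = -36880*(-1/35672) = 4610/4459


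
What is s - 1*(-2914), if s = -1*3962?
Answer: -1048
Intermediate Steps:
s = -3962
s - 1*(-2914) = -3962 - 1*(-2914) = -3962 + 2914 = -1048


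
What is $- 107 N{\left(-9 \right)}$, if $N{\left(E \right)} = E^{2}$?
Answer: $-8667$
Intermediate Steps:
$- 107 N{\left(-9 \right)} = - 107 \left(-9\right)^{2} = \left(-107\right) 81 = -8667$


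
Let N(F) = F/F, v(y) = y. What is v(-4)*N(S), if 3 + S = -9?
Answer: -4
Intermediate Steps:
S = -12 (S = -3 - 9 = -12)
N(F) = 1
v(-4)*N(S) = -4*1 = -4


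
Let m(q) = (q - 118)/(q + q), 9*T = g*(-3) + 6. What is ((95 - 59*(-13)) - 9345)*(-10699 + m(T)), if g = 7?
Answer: 904550773/10 ≈ 9.0455e+7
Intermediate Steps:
T = -5/3 (T = (7*(-3) + 6)/9 = (-21 + 6)/9 = (1/9)*(-15) = -5/3 ≈ -1.6667)
m(q) = (-118 + q)/(2*q) (m(q) = (-118 + q)/((2*q)) = (-118 + q)*(1/(2*q)) = (-118 + q)/(2*q))
((95 - 59*(-13)) - 9345)*(-10699 + m(T)) = ((95 - 59*(-13)) - 9345)*(-10699 + (-118 - 5/3)/(2*(-5/3))) = ((95 + 767) - 9345)*(-10699 + (1/2)*(-3/5)*(-359/3)) = (862 - 9345)*(-10699 + 359/10) = -8483*(-106631/10) = 904550773/10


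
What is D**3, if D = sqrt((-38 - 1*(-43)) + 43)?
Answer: 192*sqrt(3) ≈ 332.55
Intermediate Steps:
D = 4*sqrt(3) (D = sqrt((-38 + 43) + 43) = sqrt(5 + 43) = sqrt(48) = 4*sqrt(3) ≈ 6.9282)
D**3 = (4*sqrt(3))**3 = 192*sqrt(3)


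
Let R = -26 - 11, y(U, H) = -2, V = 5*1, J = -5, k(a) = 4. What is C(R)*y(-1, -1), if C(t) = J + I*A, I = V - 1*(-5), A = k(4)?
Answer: -70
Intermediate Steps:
A = 4
V = 5
R = -37
I = 10 (I = 5 - 1*(-5) = 5 + 5 = 10)
C(t) = 35 (C(t) = -5 + 10*4 = -5 + 40 = 35)
C(R)*y(-1, -1) = 35*(-2) = -70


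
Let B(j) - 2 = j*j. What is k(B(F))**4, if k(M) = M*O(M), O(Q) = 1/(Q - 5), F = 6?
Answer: 2085136/1185921 ≈ 1.7582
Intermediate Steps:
O(Q) = 1/(-5 + Q)
B(j) = 2 + j**2 (B(j) = 2 + j*j = 2 + j**2)
k(M) = M/(-5 + M)
k(B(F))**4 = ((2 + 6**2)/(-5 + (2 + 6**2)))**4 = ((2 + 36)/(-5 + (2 + 36)))**4 = (38/(-5 + 38))**4 = (38/33)**4 = 2085136/1185921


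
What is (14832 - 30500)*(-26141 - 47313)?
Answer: 1150877272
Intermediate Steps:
(14832 - 30500)*(-26141 - 47313) = -15668*(-73454) = 1150877272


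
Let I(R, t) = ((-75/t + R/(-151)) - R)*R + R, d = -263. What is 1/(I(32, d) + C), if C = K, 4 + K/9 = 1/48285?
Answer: -213060245/218526475027 ≈ -0.00097499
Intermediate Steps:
K = -193139/5365 (K = -36 + 9/48285 = -36 + 9*(1/48285) = -36 + 1/5365 = -193139/5365 ≈ -36.000)
I(R, t) = R + R*(-75/t - 152*R/151) (I(R, t) = ((-75/t + R*(-1/151)) - R)*R + R = ((-75/t - R/151) - R)*R + R = (-75/t - 152*R/151)*R + R = R*(-75/t - 152*R/151) + R = R + R*(-75/t - 152*R/151))
C = -193139/5365 ≈ -36.000
1/(I(32, d) + C) = 1/((32 - 152/151*32² - 75*32/(-263)) - 193139/5365) = 1/((32 - 152/151*1024 - 75*32*(-1/263)) - 193139/5365) = 1/((32 - 155648/151 + 2400/263) - 193139/5365) = 1/(-39302208/39713 - 193139/5365) = 1/(-218526475027/213060245) = -213060245/218526475027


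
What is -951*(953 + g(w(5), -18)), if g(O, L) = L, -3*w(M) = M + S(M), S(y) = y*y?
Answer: -889185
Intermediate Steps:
S(y) = y²
w(M) = -M/3 - M²/3 (w(M) = -(M + M²)/3 = -M/3 - M²/3)
-951*(953 + g(w(5), -18)) = -951*(953 - 18) = -951*935 = -889185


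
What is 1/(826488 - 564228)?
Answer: 1/262260 ≈ 3.8130e-6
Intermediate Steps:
1/(826488 - 564228) = 1/262260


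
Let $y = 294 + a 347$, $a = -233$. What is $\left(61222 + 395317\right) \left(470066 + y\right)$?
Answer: $177826049351$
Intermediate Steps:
$y = -80557$ ($y = 294 - 80851 = -80557$)
$\left(61222 + 395317\right) \left(470066 + y\right) = \left(61222 + 395317\right) \left(470066 - 80557\right) = 456539 \cdot 389509 = 177826049351$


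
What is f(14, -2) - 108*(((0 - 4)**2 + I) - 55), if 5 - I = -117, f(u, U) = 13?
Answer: -8951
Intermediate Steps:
I = 122 (I = 5 - 1*(-117) = 5 + 117 = 122)
f(14, -2) - 108*(((0 - 4)**2 + I) - 55) = 13 - 108*(((0 - 4)**2 + 122) - 55) = 13 - 108*(((-4)**2 + 122) - 55) = 13 - 108*((16 + 122) - 55) = 13 - 108*(138 - 55) = 13 - 108*83 = 13 - 8964 = -8951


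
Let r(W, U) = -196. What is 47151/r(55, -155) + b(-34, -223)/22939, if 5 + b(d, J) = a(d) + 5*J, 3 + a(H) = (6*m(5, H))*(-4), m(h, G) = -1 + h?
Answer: -154547959/642292 ≈ -240.62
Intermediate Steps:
a(H) = -99 (a(H) = -3 + (6*(-1 + 5))*(-4) = -3 + (6*4)*(-4) = -3 + 24*(-4) = -3 - 96 = -99)
b(d, J) = -104 + 5*J (b(d, J) = -5 + (-99 + 5*J) = -104 + 5*J)
47151/r(55, -155) + b(-34, -223)/22939 = 47151/(-196) + (-104 + 5*(-223))/22939 = 47151*(-1/196) + (-104 - 1115)*(1/22939) = -47151/196 - 1219*1/22939 = -47151/196 - 1219/22939 = -154547959/642292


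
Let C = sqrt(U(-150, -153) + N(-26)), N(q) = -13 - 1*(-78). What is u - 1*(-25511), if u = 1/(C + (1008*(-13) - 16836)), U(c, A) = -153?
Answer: 5717038613657/224100922 - I*sqrt(22)/448201844 ≈ 25511.0 - 1.0465e-8*I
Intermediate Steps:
N(q) = 65 (N(q) = -13 + 78 = 65)
C = 2*I*sqrt(22) (C = sqrt(-153 + 65) = sqrt(-88) = 2*I*sqrt(22) ≈ 9.3808*I)
u = 1/(-29940 + 2*I*sqrt(22)) (u = 1/(2*I*sqrt(22) + (1008*(-13) - 16836)) = 1/(2*I*sqrt(22) + (-13104 - 16836)) = 1/(2*I*sqrt(22) - 29940) = 1/(-29940 + 2*I*sqrt(22)) ≈ -3.34e-5 - 1.05e-8*I)
u - 1*(-25511) = (-7485/224100922 - I*sqrt(22)/448201844) - 1*(-25511) = (-7485/224100922 - I*sqrt(22)/448201844) + 25511 = 5717038613657/224100922 - I*sqrt(22)/448201844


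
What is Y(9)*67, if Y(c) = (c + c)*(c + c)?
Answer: 21708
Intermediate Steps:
Y(c) = 4*c² (Y(c) = (2*c)*(2*c) = 4*c²)
Y(9)*67 = (4*9²)*67 = (4*81)*67 = 324*67 = 21708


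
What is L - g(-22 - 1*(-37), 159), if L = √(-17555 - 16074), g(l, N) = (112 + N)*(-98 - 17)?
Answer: 31165 + I*√33629 ≈ 31165.0 + 183.38*I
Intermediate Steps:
g(l, N) = -12880 - 115*N (g(l, N) = (112 + N)*(-115) = -12880 - 115*N)
L = I*√33629 (L = √(-33629) = I*√33629 ≈ 183.38*I)
L - g(-22 - 1*(-37), 159) = I*√33629 - (-12880 - 115*159) = I*√33629 - (-12880 - 18285) = I*√33629 - 1*(-31165) = I*√33629 + 31165 = 31165 + I*√33629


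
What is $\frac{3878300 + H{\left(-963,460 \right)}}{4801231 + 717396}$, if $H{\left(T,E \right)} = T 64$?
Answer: $\frac{3816668}{5518627} \approx 0.6916$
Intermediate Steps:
$H{\left(T,E \right)} = 64 T$
$\frac{3878300 + H{\left(-963,460 \right)}}{4801231 + 717396} = \frac{3878300 + 64 \left(-963\right)}{4801231 + 717396} = \frac{3878300 - 61632}{5518627} = 3816668 \cdot \frac{1}{5518627} = \frac{3816668}{5518627}$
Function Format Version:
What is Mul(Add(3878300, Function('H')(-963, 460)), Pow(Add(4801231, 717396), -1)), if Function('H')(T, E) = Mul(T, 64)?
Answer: Rational(3816668, 5518627) ≈ 0.69160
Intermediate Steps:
Function('H')(T, E) = Mul(64, T)
Mul(Add(3878300, Function('H')(-963, 460)), Pow(Add(4801231, 717396), -1)) = Mul(Add(3878300, Mul(64, -963)), Pow(Add(4801231, 717396), -1)) = Mul(Add(3878300, -61632), Pow(5518627, -1)) = Mul(3816668, Rational(1, 5518627)) = Rational(3816668, 5518627)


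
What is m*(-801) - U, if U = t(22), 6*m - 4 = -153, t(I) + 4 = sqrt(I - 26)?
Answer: 39791/2 - 2*I ≈ 19896.0 - 2.0*I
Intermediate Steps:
t(I) = -4 + sqrt(-26 + I) (t(I) = -4 + sqrt(I - 26) = -4 + sqrt(-26 + I))
m = -149/6 (m = 2/3 + (1/6)*(-153) = 2/3 - 51/2 = -149/6 ≈ -24.833)
U = -4 + 2*I (U = -4 + sqrt(-26 + 22) = -4 + sqrt(-4) = -4 + 2*I ≈ -4.0 + 2.0*I)
m*(-801) - U = -149/6*(-801) - (-4 + 2*I) = 39783/2 + (4 - 2*I) = 39791/2 - 2*I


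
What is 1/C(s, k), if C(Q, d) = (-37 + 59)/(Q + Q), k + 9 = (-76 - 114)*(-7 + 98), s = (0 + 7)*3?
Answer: 21/11 ≈ 1.9091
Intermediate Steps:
s = 21 (s = 7*3 = 21)
k = -17299 (k = -9 + (-76 - 114)*(-7 + 98) = -9 - 190*91 = -9 - 17290 = -17299)
C(Q, d) = 11/Q (C(Q, d) = 22/((2*Q)) = 22*(1/(2*Q)) = 11/Q)
1/C(s, k) = 1/(11/21) = 21/11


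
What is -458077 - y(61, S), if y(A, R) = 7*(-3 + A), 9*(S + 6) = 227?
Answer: -458483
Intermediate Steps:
S = 173/9 (S = -6 + (⅑)*227 = -6 + 227/9 = 173/9 ≈ 19.222)
y(A, R) = -21 + 7*A
-458077 - y(61, S) = -458077 - (-21 + 7*61) = -458077 - (-21 + 427) = -458077 - 1*406 = -458077 - 406 = -458483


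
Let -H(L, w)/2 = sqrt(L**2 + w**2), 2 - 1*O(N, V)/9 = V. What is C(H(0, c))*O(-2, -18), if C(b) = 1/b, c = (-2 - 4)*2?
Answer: -15/2 ≈ -7.5000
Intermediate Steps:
O(N, V) = 18 - 9*V
c = -12 (c = -6*2 = -12)
H(L, w) = -2*sqrt(L**2 + w**2)
C(H(0, c))*O(-2, -18) = (18 - 9*(-18))/((-2*sqrt(0**2 + (-12)**2))) = (18 + 162)/((-2*sqrt(0 + 144))) = 180/(-2*sqrt(144)) = 180/(-2*12) = 180/(-24) = -1/24*180 = -15/2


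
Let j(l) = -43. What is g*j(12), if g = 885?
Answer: -38055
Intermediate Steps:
g*j(12) = 885*(-43) = -38055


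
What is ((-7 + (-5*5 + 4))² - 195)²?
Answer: 346921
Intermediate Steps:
((-7 + (-5*5 + 4))² - 195)² = ((-7 + (-25 + 4))² - 195)² = ((-7 - 21)² - 195)² = ((-28)² - 195)² = (784 - 195)² = 589² = 346921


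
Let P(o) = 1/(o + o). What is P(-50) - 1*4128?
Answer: -412801/100 ≈ -4128.0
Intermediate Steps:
P(o) = 1/(2*o)
P(-50) - 1*4128 = (½)/(-50) - 1*4128 = (½)*(-1/50) - 4128 = -1/100 - 4128 = -412801/100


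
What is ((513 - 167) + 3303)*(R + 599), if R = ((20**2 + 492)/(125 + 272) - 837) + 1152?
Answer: 1327323750/397 ≈ 3.3434e+6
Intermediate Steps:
R = 125947/397 (R = ((400 + 492)/397 - 837) + 1152 = (892*(1/397) - 837) + 1152 = (892/397 - 837) + 1152 = -331397/397 + 1152 = 125947/397 ≈ 317.25)
((513 - 167) + 3303)*(R + 599) = ((513 - 167) + 3303)*(125947/397 + 599) = (346 + 3303)*(363750/397) = 3649*(363750/397) = 1327323750/397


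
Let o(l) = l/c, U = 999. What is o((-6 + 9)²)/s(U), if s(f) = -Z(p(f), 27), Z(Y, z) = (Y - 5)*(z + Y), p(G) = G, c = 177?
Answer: -1/20056932 ≈ -4.9858e-8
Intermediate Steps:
Z(Y, z) = (-5 + Y)*(Y + z)
s(f) = 135 - f² - 22*f (s(f) = -(f² - 5*f - 5*27 + f*27) = -(f² - 5*f - 135 + 27*f) = -(-135 + f² + 22*f) = 135 - f² - 22*f)
o(l) = l/177
o((-6 + 9)²)/s(U) = ((-6 + 9)²/177)/(135 - 1*999² - 22*999) = ((1/177)*3²)/(135 - 1*998001 - 21978) = ((1/177)*9)/(135 - 998001 - 21978) = (3/59)/(-1019844) = (3/59)*(-1/1019844) = -1/20056932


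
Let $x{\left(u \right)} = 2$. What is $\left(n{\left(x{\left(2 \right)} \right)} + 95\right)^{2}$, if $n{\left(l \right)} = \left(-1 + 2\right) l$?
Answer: $9409$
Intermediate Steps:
$n{\left(l \right)} = l$ ($n{\left(l \right)} = 1 l = l$)
$\left(n{\left(x{\left(2 \right)} \right)} + 95\right)^{2} = \left(2 + 95\right)^{2} = 97^{2} = 9409$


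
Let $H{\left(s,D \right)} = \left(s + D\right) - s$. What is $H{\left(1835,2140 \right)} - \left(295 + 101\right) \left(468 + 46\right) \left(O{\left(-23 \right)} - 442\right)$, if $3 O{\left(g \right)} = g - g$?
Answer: $89968588$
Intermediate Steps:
$H{\left(s,D \right)} = D$ ($H{\left(s,D \right)} = \left(D + s\right) - s = D$)
$O{\left(g \right)} = 0$ ($O{\left(g \right)} = \frac{g - g}{3} = \frac{1}{3} \cdot 0 = 0$)
$H{\left(1835,2140 \right)} - \left(295 + 101\right) \left(468 + 46\right) \left(O{\left(-23 \right)} - 442\right) = 2140 - \left(295 + 101\right) \left(468 + 46\right) \left(0 - 442\right) = 2140 - 396 \cdot 514 \left(-442\right) = 2140 - 396 \left(-227188\right) = 2140 - -89966448 = 2140 + 89966448 = 89968588$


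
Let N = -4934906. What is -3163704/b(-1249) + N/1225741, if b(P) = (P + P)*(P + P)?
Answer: -8667928721072/1912157185741 ≈ -4.5331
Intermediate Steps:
b(P) = 4*P² (b(P) = (2*P)*(2*P) = 4*P²)
-3163704/b(-1249) + N/1225741 = -3163704/(4*(-1249)²) - 4934906/1225741 = -3163704/(4*1560001) - 4934906*1/1225741 = -3163704/6240004 - 4934906/1225741 = -3163704*1/6240004 - 4934906/1225741 = -790926/1560001 - 4934906/1225741 = -8667928721072/1912157185741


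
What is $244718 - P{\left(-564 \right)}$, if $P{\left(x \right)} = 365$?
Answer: $244353$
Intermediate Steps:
$244718 - P{\left(-564 \right)} = 244718 - 365 = 244353$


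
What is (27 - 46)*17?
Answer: -323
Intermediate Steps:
(27 - 46)*17 = -19*17 = -323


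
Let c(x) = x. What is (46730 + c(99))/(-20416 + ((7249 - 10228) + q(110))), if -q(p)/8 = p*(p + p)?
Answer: -46829/216995 ≈ -0.21581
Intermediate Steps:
q(p) = -16*p² (q(p) = -8*p*(p + p) = -8*p*2*p = -16*p²)
(46730 + c(99))/(-20416 + ((7249 - 10228) + q(110))) = (46730 + 99)/(-20416 + ((7249 - 10228) - 16*110²)) = 46829/(-20416 + (-2979 - 16*12100)) = 46829/(-20416 + (-2979 - 193600)) = 46829/(-20416 - 196579) = 46829/(-216995) = 46829*(-1/216995) = -46829/216995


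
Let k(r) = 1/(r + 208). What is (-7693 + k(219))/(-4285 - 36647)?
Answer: 182495/970998 ≈ 0.18795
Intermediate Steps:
k(r) = 1/(208 + r)
(-7693 + k(219))/(-4285 - 36647) = (-7693 + 1/(208 + 219))/(-4285 - 36647) = (-7693 + 1/427)/(-40932) = (-7693 + 1/427)*(-1/40932) = -3284910/427*(-1/40932) = 182495/970998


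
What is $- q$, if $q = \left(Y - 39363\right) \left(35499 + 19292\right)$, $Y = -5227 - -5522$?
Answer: $2140574788$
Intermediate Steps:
$Y = 295$ ($Y = -5227 + 5522 = 295$)
$q = -2140574788$ ($q = \left(295 - 39363\right) \left(35499 + 19292\right) = \left(-39068\right) 54791 = -2140574788$)
$- q = \left(-1\right) \left(-2140574788\right) = 2140574788$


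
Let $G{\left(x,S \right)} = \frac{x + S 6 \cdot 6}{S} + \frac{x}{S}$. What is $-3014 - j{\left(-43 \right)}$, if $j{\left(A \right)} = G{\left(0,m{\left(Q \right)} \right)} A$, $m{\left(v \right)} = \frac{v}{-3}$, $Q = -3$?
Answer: $-1466$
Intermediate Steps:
$m{\left(v \right)} = - \frac{v}{3}$ ($m{\left(v \right)} = v \left(- \frac{1}{3}\right) = - \frac{v}{3}$)
$G{\left(x,S \right)} = \frac{x}{S} + \frac{x + 36 S}{S}$ ($G{\left(x,S \right)} = \frac{x + S 36}{S} + \frac{x}{S} = \frac{x + 36 S}{S} + \frac{x}{S} = \frac{x}{S} + \frac{x + 36 S}{S}$)
$j{\left(A \right)} = 36 A$ ($j{\left(A \right)} = \left(36 + 2 \cdot 0 \frac{1}{\left(- \frac{1}{3}\right) \left(-3\right)}\right) A = \left(36 + 2 \cdot 0 \cdot 1^{-1}\right) A = \left(36 + 2 \cdot 0 \cdot 1\right) A = \left(36 + 0\right) A = 36 A$)
$-3014 - j{\left(-43 \right)} = -3014 - 36 \left(-43\right) = -3014 - -1548 = -3014 + 1548 = -1466$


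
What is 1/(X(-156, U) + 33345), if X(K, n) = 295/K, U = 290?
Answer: 156/5201525 ≈ 2.9991e-5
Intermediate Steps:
1/(X(-156, U) + 33345) = 1/(295/(-156) + 33345) = 1/(295*(-1/156) + 33345) = 1/(-295/156 + 33345) = 1/(5201525/156) = 156/5201525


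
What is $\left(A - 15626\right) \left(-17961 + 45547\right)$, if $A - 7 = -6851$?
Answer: $-619857420$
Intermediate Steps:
$A = -6844$ ($A = 7 - 6851 = -6844$)
$\left(A - 15626\right) \left(-17961 + 45547\right) = \left(-6844 - 15626\right) \left(-17961 + 45547\right) = \left(-22470\right) 27586 = -619857420$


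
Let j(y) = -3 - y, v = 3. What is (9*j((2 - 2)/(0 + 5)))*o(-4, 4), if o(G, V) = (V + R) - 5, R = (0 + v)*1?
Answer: -54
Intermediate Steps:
R = 3 (R = (0 + 3)*1 = 3*1 = 3)
o(G, V) = -2 + V (o(G, V) = (V + 3) - 5 = (3 + V) - 5 = -2 + V)
(9*j((2 - 2)/(0 + 5)))*o(-4, 4) = (9*(-3 - (2 - 2)/(0 + 5)))*(-2 + 4) = (9*(-3 - 0/5))*2 = (9*(-3 - 1*0))*2 = (9*(-3 + 0))*2 = (9*(-3))*2 = -27*2 = -54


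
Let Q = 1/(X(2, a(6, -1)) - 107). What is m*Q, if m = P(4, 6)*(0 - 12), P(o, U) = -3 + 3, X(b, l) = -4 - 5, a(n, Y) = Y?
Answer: 0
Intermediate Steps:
X(b, l) = -9
P(o, U) = 0
Q = -1/116 (Q = 1/(-9 - 107) = 1/(-116) = -1/116 ≈ -0.0086207)
m = 0 (m = 0*(0 - 12) = 0*(-12) = 0)
m*Q = 0*(-1/116) = 0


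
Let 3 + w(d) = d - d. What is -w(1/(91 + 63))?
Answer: 3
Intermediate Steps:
w(d) = -3 (w(d) = -3 + (d - d) = -3 + 0 = -3)
-w(1/(91 + 63)) = -1*(-3) = 3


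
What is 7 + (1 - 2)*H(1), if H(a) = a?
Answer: 6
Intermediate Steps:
7 + (1 - 2)*H(1) = 7 + (1 - 2)*1 = 7 - 1*1 = 7 - 1 = 6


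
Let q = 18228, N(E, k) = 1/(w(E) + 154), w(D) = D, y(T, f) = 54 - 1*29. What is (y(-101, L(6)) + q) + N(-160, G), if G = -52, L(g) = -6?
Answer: 109517/6 ≈ 18253.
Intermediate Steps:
y(T, f) = 25 (y(T, f) = 54 - 29 = 25)
N(E, k) = 1/(154 + E) (N(E, k) = 1/(E + 154) = 1/(154 + E))
(y(-101, L(6)) + q) + N(-160, G) = (25 + 18228) + 1/(154 - 160) = 18253 + 1/(-6) = 18253 - ⅙ = 109517/6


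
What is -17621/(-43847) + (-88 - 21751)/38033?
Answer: -287395140/1667632951 ≈ -0.17234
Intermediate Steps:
-17621/(-43847) + (-88 - 21751)/38033 = -17621*(-1/43847) - 21839*1/38033 = 17621/43847 - 21839/38033 = -287395140/1667632951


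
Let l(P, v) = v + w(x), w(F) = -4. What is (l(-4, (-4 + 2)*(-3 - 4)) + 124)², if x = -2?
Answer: 17956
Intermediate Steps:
l(P, v) = -4 + v (l(P, v) = v - 4 = -4 + v)
(l(-4, (-4 + 2)*(-3 - 4)) + 124)² = ((-4 + (-4 + 2)*(-3 - 4)) + 124)² = ((-4 - 2*(-7)) + 124)² = ((-4 + 14) + 124)² = (10 + 124)² = 134² = 17956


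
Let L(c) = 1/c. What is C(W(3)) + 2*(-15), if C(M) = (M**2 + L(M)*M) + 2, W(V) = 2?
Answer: -23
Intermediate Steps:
C(M) = 3 + M**2 (C(M) = (M**2 + M/M) + 2 = (M**2 + 1) + 2 = (1 + M**2) + 2 = 3 + M**2)
C(W(3)) + 2*(-15) = (3 + 2**2) + 2*(-15) = (3 + 4) - 30 = 7 - 30 = -23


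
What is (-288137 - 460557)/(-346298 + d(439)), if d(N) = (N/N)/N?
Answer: 328676666/152024821 ≈ 2.1620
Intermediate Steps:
d(N) = 1/N
(-288137 - 460557)/(-346298 + d(439)) = (-288137 - 460557)/(-346298 + 1/439) = -748694/(-346298 + 1/439) = -748694/(-152024821/439) = -748694*(-439/152024821) = 328676666/152024821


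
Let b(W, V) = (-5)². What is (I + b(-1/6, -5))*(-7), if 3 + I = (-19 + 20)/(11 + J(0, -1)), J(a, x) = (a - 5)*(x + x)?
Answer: -463/3 ≈ -154.33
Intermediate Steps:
J(a, x) = 2*x*(-5 + a) (J(a, x) = (-5 + a)*(2*x) = 2*x*(-5 + a))
b(W, V) = 25
I = -62/21 (I = -3 + (-19 + 20)/(11 + 2*(-1)*(-5 + 0)) = -3 + 1/(11 + 2*(-1)*(-5)) = -3 + 1/(11 + 10) = -3 + 1/21 = -62/21 ≈ -2.9524)
(I + b(-1/6, -5))*(-7) = (-62/21 + 25)*(-7) = (463/21)*(-7) = -463/3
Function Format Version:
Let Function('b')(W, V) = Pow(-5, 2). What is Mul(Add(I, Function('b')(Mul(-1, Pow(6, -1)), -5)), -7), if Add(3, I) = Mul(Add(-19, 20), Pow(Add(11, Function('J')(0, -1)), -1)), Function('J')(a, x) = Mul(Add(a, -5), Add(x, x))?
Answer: Rational(-463, 3) ≈ -154.33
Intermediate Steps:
Function('J')(a, x) = Mul(2, x, Add(-5, a)) (Function('J')(a, x) = Mul(Add(-5, a), Mul(2, x)) = Mul(2, x, Add(-5, a)))
Function('b')(W, V) = 25
I = Rational(-62, 21) (I = Add(-3, Mul(Add(-19, 20), Pow(Add(11, Mul(2, -1, Add(-5, 0))), -1))) = Add(-3, Mul(1, Pow(Add(11, Mul(2, -1, -5)), -1))) = Add(-3, Mul(1, Pow(Add(11, 10), -1))) = Add(-3, Mul(1, Pow(21, -1))) = Add(-3, Mul(1, Rational(1, 21))) = Add(-3, Rational(1, 21)) = Rational(-62, 21) ≈ -2.9524)
Mul(Add(I, Function('b')(Mul(-1, Pow(6, -1)), -5)), -7) = Mul(Add(Rational(-62, 21), 25), -7) = Mul(Rational(463, 21), -7) = Rational(-463, 3)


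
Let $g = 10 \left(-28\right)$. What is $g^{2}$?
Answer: $78400$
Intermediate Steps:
$g = -280$
$g^{2} = \left(-280\right)^{2} = 78400$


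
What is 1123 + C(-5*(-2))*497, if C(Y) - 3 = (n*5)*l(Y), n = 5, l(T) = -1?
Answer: -9811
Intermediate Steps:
C(Y) = -22 (C(Y) = 3 + (5*5)*(-1) = 3 + 25*(-1) = 3 - 25 = -22)
1123 + C(-5*(-2))*497 = 1123 - 22*497 = 1123 - 10934 = -9811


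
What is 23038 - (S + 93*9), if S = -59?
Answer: 22260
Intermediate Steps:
23038 - (S + 93*9) = 23038 - (-59 + 93*9) = 23038 - (-59 + 837) = 23038 - 1*778 = 23038 - 778 = 22260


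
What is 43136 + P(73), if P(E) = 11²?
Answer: 43257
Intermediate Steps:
P(E) = 121
43136 + P(73) = 43136 + 121 = 43257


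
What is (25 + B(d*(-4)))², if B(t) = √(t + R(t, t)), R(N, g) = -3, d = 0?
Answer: (25 + I*√3)² ≈ 622.0 + 86.603*I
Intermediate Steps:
B(t) = √(-3 + t) (B(t) = √(t - 3) = √(-3 + t))
(25 + B(d*(-4)))² = (25 + √(-3 + 0*(-4)))² = (25 + √(-3 + 0))² = (25 + √(-3))² = (25 + I*√3)²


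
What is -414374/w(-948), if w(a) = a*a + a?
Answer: -207187/448878 ≈ -0.46157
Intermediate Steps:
w(a) = a + a² (w(a) = a² + a = a + a²)
-414374/w(-948) = -414374*(-1/(948*(1 - 948))) = -414374/((-948*(-947))) = -414374/897756 = -414374*1/897756 = -207187/448878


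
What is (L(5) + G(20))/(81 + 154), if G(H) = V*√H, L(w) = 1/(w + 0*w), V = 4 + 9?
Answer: 1/1175 + 26*√5/235 ≈ 0.24825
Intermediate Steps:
V = 13
L(w) = 1/w (L(w) = 1/(w + 0) = 1/w)
G(H) = 13*√H
(L(5) + G(20))/(81 + 154) = (1/5 + 13*√20)/(81 + 154) = (⅕ + 13*(2*√5))/235 = (⅕ + 26*√5)*(1/235) = 1/1175 + 26*√5/235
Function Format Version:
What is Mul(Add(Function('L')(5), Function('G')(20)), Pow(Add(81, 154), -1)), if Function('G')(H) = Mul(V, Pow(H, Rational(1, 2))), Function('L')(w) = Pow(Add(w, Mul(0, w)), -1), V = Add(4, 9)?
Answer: Add(Rational(1, 1175), Mul(Rational(26, 235), Pow(5, Rational(1, 2)))) ≈ 0.24825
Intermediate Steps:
V = 13
Function('L')(w) = Pow(w, -1) (Function('L')(w) = Pow(Add(w, 0), -1) = Pow(w, -1))
Function('G')(H) = Mul(13, Pow(H, Rational(1, 2)))
Mul(Add(Function('L')(5), Function('G')(20)), Pow(Add(81, 154), -1)) = Mul(Add(Pow(5, -1), Mul(13, Pow(20, Rational(1, 2)))), Pow(Add(81, 154), -1)) = Mul(Add(Rational(1, 5), Mul(13, Mul(2, Pow(5, Rational(1, 2))))), Pow(235, -1)) = Mul(Add(Rational(1, 5), Mul(26, Pow(5, Rational(1, 2)))), Rational(1, 235)) = Add(Rational(1, 1175), Mul(Rational(26, 235), Pow(5, Rational(1, 2))))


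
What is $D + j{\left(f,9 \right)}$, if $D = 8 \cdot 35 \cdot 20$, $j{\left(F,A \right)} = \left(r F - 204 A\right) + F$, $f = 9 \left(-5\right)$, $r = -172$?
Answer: $11459$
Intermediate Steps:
$f = -45$
$j{\left(F,A \right)} = - 204 A - 171 F$ ($j{\left(F,A \right)} = \left(- 172 F - 204 A\right) + F = \left(- 204 A - 172 F\right) + F = - 204 A - 171 F$)
$D = 5600$ ($D = 280 \cdot 20 = 5600$)
$D + j{\left(f,9 \right)} = 5600 - -5859 = 5600 + \left(-1836 + 7695\right) = 5600 + 5859 = 11459$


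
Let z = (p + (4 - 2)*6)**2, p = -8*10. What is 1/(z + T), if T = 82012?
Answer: 1/86636 ≈ 1.1543e-5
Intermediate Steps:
p = -80
z = 4624 (z = (-80 + (4 - 2)*6)**2 = (-80 + 2*6)**2 = (-80 + 12)**2 = (-68)**2 = 4624)
1/(z + T) = 1/(4624 + 82012) = 1/86636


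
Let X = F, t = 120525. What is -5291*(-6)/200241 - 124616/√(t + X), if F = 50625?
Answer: 10582/66747 - 62308*√6846/17115 ≈ -301.06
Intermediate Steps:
X = 50625
-5291*(-6)/200241 - 124616/√(t + X) = -5291*(-6)/200241 - 124616/√(120525 + 50625) = 31746*(1/200241) - 124616*√6846/34230 = 10582/66747 - 124616*√6846/34230 = 10582/66747 - 62308*√6846/17115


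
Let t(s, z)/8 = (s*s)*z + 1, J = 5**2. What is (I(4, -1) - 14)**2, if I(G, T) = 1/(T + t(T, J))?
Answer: 8392609/42849 ≈ 195.86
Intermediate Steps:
J = 25
t(s, z) = 8 + 8*z*s**2 (t(s, z) = 8*((s*s)*z + 1) = 8*(s**2*z + 1) = 8*(z*s**2 + 1) = 8*(1 + z*s**2) = 8 + 8*z*s**2)
I(G, T) = 1/(8 + T + 200*T**2) (I(G, T) = 1/(T + (8 + 8*25*T**2)) = 1/(T + (8 + 200*T**2)) = 1/(8 + T + 200*T**2))
(I(4, -1) - 14)**2 = (1/(8 - 1 + 200*(-1)**2) - 14)**2 = (1/(8 - 1 + 200*1) - 14)**2 = (1/(8 - 1 + 200) - 14)**2 = (1/207 - 14)**2 = (-2897/207)**2 = 8392609/42849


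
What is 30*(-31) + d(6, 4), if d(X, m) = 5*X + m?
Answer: -896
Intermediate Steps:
d(X, m) = m + 5*X
30*(-31) + d(6, 4) = 30*(-31) + (4 + 5*6) = -930 + (4 + 30) = -930 + 34 = -896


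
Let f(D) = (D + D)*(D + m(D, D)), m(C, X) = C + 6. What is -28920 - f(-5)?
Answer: -28960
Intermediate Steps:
m(C, X) = 6 + C
f(D) = 2*D*(6 + 2*D) (f(D) = (D + D)*(D + (6 + D)) = (2*D)*(6 + 2*D) = 2*D*(6 + 2*D))
-28920 - f(-5) = -28920 - 4*(-5)*(3 - 5) = -28920 - 4*(-5)*(-2) = -28920 - 1*40 = -28920 - 40 = -28960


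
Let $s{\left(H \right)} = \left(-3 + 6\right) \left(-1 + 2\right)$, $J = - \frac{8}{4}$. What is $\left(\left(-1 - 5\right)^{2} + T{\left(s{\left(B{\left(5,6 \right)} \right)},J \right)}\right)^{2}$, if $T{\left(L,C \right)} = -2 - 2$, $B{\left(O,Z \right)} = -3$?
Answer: $1024$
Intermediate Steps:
$J = -2$ ($J = \left(-8\right) \frac{1}{4} = -2$)
$s{\left(H \right)} = 3$ ($s{\left(H \right)} = 3 \cdot 1 = 3$)
$T{\left(L,C \right)} = -4$ ($T{\left(L,C \right)} = -2 - 2 = -4$)
$\left(\left(-1 - 5\right)^{2} + T{\left(s{\left(B{\left(5,6 \right)} \right)},J \right)}\right)^{2} = \left(\left(-1 - 5\right)^{2} - 4\right)^{2} = \left(\left(-6\right)^{2} - 4\right)^{2} = \left(36 - 4\right)^{2} = 32^{2} = 1024$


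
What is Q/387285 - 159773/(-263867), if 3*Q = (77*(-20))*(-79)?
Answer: 43547023627/61315038657 ≈ 0.71022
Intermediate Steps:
Q = 121660/3 (Q = ((77*(-20))*(-79))/3 = (-1540*(-79))/3 = (⅓)*121660 = 121660/3 ≈ 40553.)
Q/387285 - 159773/(-263867) = (121660/3)/387285 - 159773/(-263867) = (121660/3)*(1/387285) - 159773*(-1/263867) = 24332/232371 + 159773/263867 = 43547023627/61315038657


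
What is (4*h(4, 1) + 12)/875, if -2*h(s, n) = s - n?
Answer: 6/875 ≈ 0.0068571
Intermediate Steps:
h(s, n) = n/2 - s/2 (h(s, n) = -(s - n)/2 = n/2 - s/2)
(4*h(4, 1) + 12)/875 = (4*((½)*1 - ½*4) + 12)/875 = (4*(½ - 2) + 12)*(1/875) = (4*(-3/2) + 12)*(1/875) = (-6 + 12)*(1/875) = 6*(1/875) = 6/875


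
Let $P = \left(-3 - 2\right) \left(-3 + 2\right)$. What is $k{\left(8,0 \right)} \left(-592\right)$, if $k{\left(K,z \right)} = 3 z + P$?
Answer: $-2960$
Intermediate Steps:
$P = 5$ ($P = \left(-5\right) \left(-1\right) = 5$)
$k{\left(K,z \right)} = 5 + 3 z$ ($k{\left(K,z \right)} = 3 z + 5 = 5 + 3 z$)
$k{\left(8,0 \right)} \left(-592\right) = \left(5 + 3 \cdot 0\right) \left(-592\right) = \left(5 + 0\right) \left(-592\right) = 5 \left(-592\right) = -2960$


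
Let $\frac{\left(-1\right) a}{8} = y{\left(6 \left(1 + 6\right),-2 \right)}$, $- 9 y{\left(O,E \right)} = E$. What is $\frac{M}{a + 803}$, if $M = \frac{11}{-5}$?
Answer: $- \frac{99}{36055} \approx -0.0027458$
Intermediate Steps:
$M = - \frac{11}{5}$ ($M = 11 \left(- \frac{1}{5}\right) = - \frac{11}{5} \approx -2.2$)
$y{\left(O,E \right)} = - \frac{E}{9}$
$a = - \frac{16}{9}$ ($a = - 8 \left(\left(- \frac{1}{9}\right) \left(-2\right)\right) = \left(-8\right) \frac{2}{9} = - \frac{16}{9} \approx -1.7778$)
$\frac{M}{a + 803} = - \frac{11}{5 \left(- \frac{16}{9} + 803\right)} = - \frac{11}{5 \cdot \frac{7211}{9}} = \left(- \frac{11}{5}\right) \frac{9}{7211} = - \frac{99}{36055}$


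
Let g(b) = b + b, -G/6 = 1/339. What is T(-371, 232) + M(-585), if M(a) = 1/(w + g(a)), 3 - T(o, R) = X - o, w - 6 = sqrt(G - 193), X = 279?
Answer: -99072044705/153125059 - I*sqrt(2464643)/153125059 ≈ -647.0 - 1.0253e-5*I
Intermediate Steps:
G = -2/113 (G = -6/339 = -6*1/339 = -2/113 ≈ -0.017699)
g(b) = 2*b
w = 6 + I*sqrt(2464643)/113 (w = 6 + sqrt(-2/113 - 193) = 6 + sqrt(-21811/113) = 6 + I*sqrt(2464643)/113 ≈ 6.0 + 13.893*I)
T(o, R) = -276 + o (T(o, R) = 3 - (279 - o) = 3 + (-279 + o) = -276 + o)
M(a) = 1/(6 + 2*a + I*sqrt(2464643)/113) (M(a) = 1/((6 + I*sqrt(2464643)/113) + 2*a) = 1/(6 + 2*a + I*sqrt(2464643)/113))
T(-371, 232) + M(-585) = (-276 - 371) + 113/(678 + 226*(-585) + I*sqrt(2464643)) = -647 + 113/(678 - 132210 + I*sqrt(2464643)) = -647 + 113/(-131532 + I*sqrt(2464643))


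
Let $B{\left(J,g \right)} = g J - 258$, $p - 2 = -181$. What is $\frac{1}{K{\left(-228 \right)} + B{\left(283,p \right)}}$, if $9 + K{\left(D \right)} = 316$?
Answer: $- \frac{1}{50608} \approx -1.976 \cdot 10^{-5}$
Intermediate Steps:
$p = -179$ ($p = 2 - 181 = -179$)
$K{\left(D \right)} = 307$ ($K{\left(D \right)} = -9 + 316 = 307$)
$B{\left(J,g \right)} = -258 + J g$ ($B{\left(J,g \right)} = J g - 258 = -258 + J g$)
$\frac{1}{K{\left(-228 \right)} + B{\left(283,p \right)}} = \frac{1}{307 + \left(-258 + 283 \left(-179\right)\right)} = \frac{1}{307 - 50915} = \frac{1}{-50608} = - \frac{1}{50608}$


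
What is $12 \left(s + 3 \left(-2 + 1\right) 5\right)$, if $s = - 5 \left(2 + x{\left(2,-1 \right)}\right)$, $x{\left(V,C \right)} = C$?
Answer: $-240$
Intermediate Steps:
$s = -5$ ($s = - 5 \left(2 - 1\right) = \left(-5\right) 1 = -5$)
$12 \left(s + 3 \left(-2 + 1\right) 5\right) = 12 \left(-5 + 3 \left(-2 + 1\right) 5\right) = 12 \left(-5 + 3 \left(-1\right) 5\right) = 12 \left(-5 - 15\right) = 12 \left(-20\right) = -240$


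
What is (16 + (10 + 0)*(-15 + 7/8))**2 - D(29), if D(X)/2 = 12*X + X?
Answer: 238937/16 ≈ 14934.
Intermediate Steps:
D(X) = 26*X (D(X) = 2*(12*X + X) = 2*(13*X) = 26*X)
(16 + (10 + 0)*(-15 + 7/8))**2 - D(29) = (16 + (10 + 0)*(-15 + 7/8))**2 - 26*29 = (16 + 10*(-15 + 7*(1/8)))**2 - 1*754 = (16 + 10*(-15 + 7/8))**2 - 754 = (16 + 10*(-113/8))**2 - 754 = (16 - 565/4)**2 - 754 = (-501/4)**2 - 754 = 251001/16 - 754 = 238937/16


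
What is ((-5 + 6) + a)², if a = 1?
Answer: 4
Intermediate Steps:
((-5 + 6) + a)² = ((-5 + 6) + 1)² = (1 + 1)² = 2² = 4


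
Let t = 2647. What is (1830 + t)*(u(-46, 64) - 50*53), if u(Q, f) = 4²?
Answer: -11792418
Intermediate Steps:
u(Q, f) = 16
(1830 + t)*(u(-46, 64) - 50*53) = (1830 + 2647)*(16 - 50*53) = 4477*(16 - 2650) = 4477*(-2634) = -11792418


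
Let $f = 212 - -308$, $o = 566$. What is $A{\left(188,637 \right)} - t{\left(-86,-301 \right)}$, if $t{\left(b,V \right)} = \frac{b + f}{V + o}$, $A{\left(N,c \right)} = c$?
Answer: $\frac{168371}{265} \approx 635.36$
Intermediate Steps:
$f = 520$ ($f = 212 + 308 = 520$)
$t{\left(b,V \right)} = \frac{520 + b}{566 + V}$ ($t{\left(b,V \right)} = \frac{b + 520}{V + 566} = \frac{520 + b}{566 + V}$)
$A{\left(188,637 \right)} - t{\left(-86,-301 \right)} = 637 - \frac{520 - 86}{566 - 301} = 637 - \frac{1}{265} \cdot 434 = 637 - \frac{434}{265} = \frac{168371}{265}$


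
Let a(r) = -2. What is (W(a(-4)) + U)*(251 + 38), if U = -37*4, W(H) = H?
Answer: -43350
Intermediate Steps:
U = -148
(W(a(-4)) + U)*(251 + 38) = (-2 - 148)*(251 + 38) = -150*289 = -43350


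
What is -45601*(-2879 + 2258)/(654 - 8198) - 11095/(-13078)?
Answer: -8049173773/2144792 ≈ -3752.9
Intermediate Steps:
-45601*(-2879 + 2258)/(654 - 8198) - 11095/(-13078) = -45601/((-7544/(-621))) - 11095*(-1/13078) = -45601/((-7544*(-1/621))) + 11095/13078 = -45601/328/27 + 11095/13078 = -45601*27/328 + 11095/13078 = -1231227/328 + 11095/13078 = -8049173773/2144792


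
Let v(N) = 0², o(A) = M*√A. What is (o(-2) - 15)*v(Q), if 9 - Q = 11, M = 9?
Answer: 0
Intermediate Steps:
Q = -2 (Q = 9 - 1*11 = 9 - 11 = -2)
o(A) = 9*√A
v(N) = 0
(o(-2) - 15)*v(Q) = (9*√(-2) - 15)*0 = (9*(I*√2) - 15)*0 = (9*I*√2 - 15)*0 = (-15 + 9*I*√2)*0 = 0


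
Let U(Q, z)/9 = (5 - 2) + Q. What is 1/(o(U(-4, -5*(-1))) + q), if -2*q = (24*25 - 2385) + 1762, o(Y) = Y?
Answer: ⅖ ≈ 0.40000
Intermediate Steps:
U(Q, z) = 27 + 9*Q (U(Q, z) = 9*((5 - 2) + Q) = 9*(3 + Q) = 27 + 9*Q)
q = 23/2 (q = -((24*25 - 2385) + 1762)/2 = -((600 - 2385) + 1762)/2 = -(-1785 + 1762)/2 = -½*(-23) = 23/2 ≈ 11.500)
1/(o(U(-4, -5*(-1))) + q) = 1/((27 + 9*(-4)) + 23/2) = 1/((27 - 36) + 23/2) = 1/(-9 + 23/2) = 1/(5/2) = ⅖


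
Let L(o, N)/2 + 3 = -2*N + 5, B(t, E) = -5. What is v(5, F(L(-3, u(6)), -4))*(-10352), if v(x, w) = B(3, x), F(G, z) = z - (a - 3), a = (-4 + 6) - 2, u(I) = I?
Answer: 51760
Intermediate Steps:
a = 0 (a = 2 - 2 = 0)
L(o, N) = 4 - 4*N (L(o, N) = -6 + 2*(-2*N + 5) = -6 + 2*(5 - 2*N) = -6 + (10 - 4*N) = 4 - 4*N)
F(G, z) = 3 + z (F(G, z) = z - (0 - 3) = z - 1*(-3) = z + 3 = 3 + z)
v(x, w) = -5
v(5, F(L(-3, u(6)), -4))*(-10352) = -5*(-10352) = 51760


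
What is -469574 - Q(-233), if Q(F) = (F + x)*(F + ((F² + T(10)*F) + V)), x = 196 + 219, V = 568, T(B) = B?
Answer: -9987082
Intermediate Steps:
x = 415
Q(F) = (415 + F)*(568 + F² + 11*F) (Q(F) = (F + 415)*(F + ((F² + 10*F) + 568)) = (415 + F)*(F + (568 + F² + 10*F)) = (415 + F)*(568 + F² + 11*F))
-469574 - Q(-233) = -469574 - (235720 + (-233)³ + 426*(-233)² + 5133*(-233)) = -469574 - (235720 - 12649337 + 426*54289 - 1195989) = -469574 - (235720 - 12649337 + 23127114 - 1195989) = -469574 - 1*9517508 = -469574 - 9517508 = -9987082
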